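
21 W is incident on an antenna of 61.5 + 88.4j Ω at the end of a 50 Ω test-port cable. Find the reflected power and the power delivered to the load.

|Γ| = |(11.5 + j88.4)/(111.5 + j88.4)| = 0.626
|Γ|² = 0.392
P_refl = |Γ|²·P_inc = 8.24 W, P_del = (1 − |Γ|²)·P_inc = 12.8 W

P_reflected ≈ 8.24 W; P_delivered ≈ 12.8 W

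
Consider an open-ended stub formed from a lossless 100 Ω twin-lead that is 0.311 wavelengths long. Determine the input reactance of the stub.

βl = 2π × 0.311 = 112°
tan(βl) = -2.48
For an open-ended stub, Z_in = −jZ_0·cot(βl) = −jZ_0/tan(βl)

X_in ≈ 40.3 Ω (inductive)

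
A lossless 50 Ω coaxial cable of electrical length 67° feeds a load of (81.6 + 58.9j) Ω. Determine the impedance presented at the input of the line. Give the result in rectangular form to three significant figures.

Z_in ≈ 29.8 − j35 Ω

tan(βl) = tan(67°) = 2.36
Z_in = Z_0·(Z_L + jZ_0·tanβl)/(Z_0 + jZ_L·tanβl)
     = 50·(81.6 + j177)/(-88.8 + j192)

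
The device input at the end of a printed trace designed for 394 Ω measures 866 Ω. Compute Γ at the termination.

Γ = 0.375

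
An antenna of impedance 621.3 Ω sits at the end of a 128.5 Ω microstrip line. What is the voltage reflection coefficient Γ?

Γ = (Z_L − Z_0)/(Z_L + Z_0) = (621.3 − 128.5)/(621.3 + 128.5) = 492.8/749.8

Γ = 0.657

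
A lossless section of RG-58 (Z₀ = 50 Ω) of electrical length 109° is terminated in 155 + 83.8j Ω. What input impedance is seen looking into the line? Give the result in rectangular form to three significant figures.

Z_in ≈ 12.7 + j8.96 Ω

tan(βl) = tan(109°) = -2.9
Z_in = Z_0·(Z_L + jZ_0·tanβl)/(Z_0 + jZ_L·tanβl)
     = 50·(155 − j61.4)/(293 − j450)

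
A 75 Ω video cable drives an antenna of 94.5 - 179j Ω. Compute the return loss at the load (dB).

Γ = (19.5 − j179)/(169.5 − j179), |Γ| = 0.73
RL = −20·log₁₀|Γ| = −20·log₁₀(0.73)

RL ≈ 2.73 dB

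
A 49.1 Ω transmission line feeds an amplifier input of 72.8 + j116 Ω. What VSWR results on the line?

Γ = (Z_L − Z_0)/(Z_L + Z_0) = (23.7 + j116)/(121.9 + j116)
|Γ| = 118/168 = 0.704
VSWR = (1 + |Γ|)/(1 − |Γ|) = 1.7/0.296

VSWR ≈ 5.75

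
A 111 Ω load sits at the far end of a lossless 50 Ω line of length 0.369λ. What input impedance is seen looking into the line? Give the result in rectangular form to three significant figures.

βl = 2π × 0.369 = 133°
tan(βl) = tan(133°) = -1.08
Z_in = Z_0·(Z_L + jZ_0·tanβl)/(Z_0 + jZ_L·tanβl)
     = 50·(111 − j53.9)/(50 − j120)

Z_in ≈ 35.7 + j31.5 Ω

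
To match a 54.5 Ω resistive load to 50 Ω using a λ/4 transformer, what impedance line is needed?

Z_qwt = √(Z_0·R_L) = √(50 × 54.5) = √2725

Z_qwt ≈ 52.2 Ω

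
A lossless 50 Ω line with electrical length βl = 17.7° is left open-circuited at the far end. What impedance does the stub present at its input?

tan(βl) = 0.319
For an open-circuited stub, Z_in = −jZ_0·cot(βl) = −jZ_0/tan(βl)

Z_in ≈ −j157 Ω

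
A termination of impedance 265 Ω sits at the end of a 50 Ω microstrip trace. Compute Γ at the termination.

Γ = 0.683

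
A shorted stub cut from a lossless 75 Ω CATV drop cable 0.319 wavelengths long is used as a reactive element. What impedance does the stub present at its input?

Z_in ≈ −j162 Ω

βl = 2π × 0.319 = 115°
tan(βl) = -2.16
For a shorted stub, Z_in = jZ_0·tan(βl)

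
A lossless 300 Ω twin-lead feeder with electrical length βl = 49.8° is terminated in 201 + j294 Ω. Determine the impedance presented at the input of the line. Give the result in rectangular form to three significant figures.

Z_in ≈ 738 − j402 Ω

tan(βl) = tan(49.8°) = 1.18
Z_in = Z_0·(Z_L + jZ_0·tanβl)/(Z_0 + jZ_L·tanβl)
     = 300·(201 + j649)/(-47.9 + j238)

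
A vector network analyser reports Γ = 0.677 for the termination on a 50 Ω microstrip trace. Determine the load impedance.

Z_L = Z_0·(1 + Γ)/(1 − Γ) = 50·(1.68)/(0.323)

Z_L ≈ 260 Ω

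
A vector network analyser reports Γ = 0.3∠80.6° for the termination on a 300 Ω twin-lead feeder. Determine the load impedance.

Z_L ≈ 275 + j179 Ω

Z_L = Z_0·(1 + Γ)/(1 − Γ) = 300·(1.05 + j0.296)/(0.951 − j0.296)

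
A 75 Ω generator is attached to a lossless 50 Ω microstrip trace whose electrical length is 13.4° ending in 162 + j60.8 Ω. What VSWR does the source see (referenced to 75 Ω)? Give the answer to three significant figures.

tan(βl) = 0.238
Z_in = Z_0·(Z_L + jZ_0·tanβl)/(Z_0 + jZ_L·tanβl) = 156 − j66.7 Ω
Γ_s = (Z_in − Z_s)/(Z_in + Z_s) = (80.6 − j66.7)/(231 − j66.7), |Γ_s| = 0.436
VSWR = (1 + |Γ_s|)/(1 − |Γ_s|)

VSWR ≈ 2.54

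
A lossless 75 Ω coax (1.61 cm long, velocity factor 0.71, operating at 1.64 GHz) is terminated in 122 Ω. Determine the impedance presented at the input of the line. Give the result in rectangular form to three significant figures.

Z_in ≈ 67.3 − j34.1 Ω

λ = v/f = 0.71·c / 1.64 GHz = 0.13 m
βl = 2π·l/λ = 2π × 0.124 = 44.6°
tan(βl) = tan(44.6°) = 0.987
Z_in = Z_0·(Z_L + jZ_0·tanβl)/(Z_0 + jZ_L·tanβl)
     = 75·(122 + j74)/(75 + j120)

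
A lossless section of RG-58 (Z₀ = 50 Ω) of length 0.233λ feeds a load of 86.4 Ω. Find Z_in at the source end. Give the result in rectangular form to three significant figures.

βl = 2π × 0.233 = 83.9°
tan(βl) = tan(83.9°) = 9.33
Z_in = Z_0·(Z_L + jZ_0·tanβl)/(Z_0 + jZ_L·tanβl)
     = 50·(86.4 + j466)/(50 + j806)

Z_in ≈ 29.2 − j3.55 Ω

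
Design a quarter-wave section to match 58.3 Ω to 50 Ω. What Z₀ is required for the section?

Z_qwt ≈ 54 Ω

Z_qwt = √(Z_0·R_L) = √(50 × 58.3) = √2915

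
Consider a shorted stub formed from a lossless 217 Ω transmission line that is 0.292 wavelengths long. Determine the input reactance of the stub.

X_in ≈ -803 Ω (capacitive)

βl = 2π × 0.292 = 105°
tan(βl) = -3.7
For a shorted stub, Z_in = jZ_0·tan(βl)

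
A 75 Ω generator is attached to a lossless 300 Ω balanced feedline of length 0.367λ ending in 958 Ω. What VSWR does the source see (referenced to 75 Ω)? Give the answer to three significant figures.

VSWR ≈ 6.76

βl = 2π × 0.367 = 132°
tan(βl) = -1.11
Z_in = Z_0·(Z_L + jZ_0·tanβl)/(Z_0 + jZ_L·tanβl) = 158 + j227 Ω
Γ_s = (Z_in − Z_s)/(Z_in + Z_s) = (83.1 + j227)/(233 + j227), |Γ_s| = 0.742
VSWR = (1 + |Γ_s|)/(1 − |Γ_s|)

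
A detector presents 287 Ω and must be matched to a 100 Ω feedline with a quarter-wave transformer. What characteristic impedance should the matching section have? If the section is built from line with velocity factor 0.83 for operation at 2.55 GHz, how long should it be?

Z_qwt ≈ 169 Ω; length ≈ 2.44 cm

Z_qwt = √(Z_0·R_L) = √(100 × 287) = √28700
λ = 0.83·c/f = 0.0976 m, so l = λ/4 = 0.0244 m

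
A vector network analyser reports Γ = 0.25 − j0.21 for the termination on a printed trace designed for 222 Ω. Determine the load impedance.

Z_L ≈ 327 − j154 Ω

Z_L = Z_0·(1 + Γ)/(1 − Γ) = 222·(1.25 − j0.21)/(0.75 + j0.21)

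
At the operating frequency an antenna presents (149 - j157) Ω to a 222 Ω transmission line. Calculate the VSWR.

VSWR ≈ 2.51

Γ = (Z_L − Z_0)/(Z_L + Z_0) = (-73 − j157)/(371 − j157)
|Γ| = 173/403 = 0.43
VSWR = (1 + |Γ|)/(1 − |Γ|) = 1.43/0.57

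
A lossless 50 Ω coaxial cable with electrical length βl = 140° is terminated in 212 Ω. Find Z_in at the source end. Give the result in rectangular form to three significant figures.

Z_in ≈ 26.5 + j52.2 Ω

tan(βl) = tan(140°) = -0.839
Z_in = Z_0·(Z_L + jZ_0·tanβl)/(Z_0 + jZ_L·tanβl)
     = 50·(212 − j42)/(50 − j178)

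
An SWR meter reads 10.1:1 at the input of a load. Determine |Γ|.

|Γ| ≈ 0.82

|Γ| = (S − 1)/(S + 1) = (10.1 − 1)/(10.1 + 1) = 9.1/11.1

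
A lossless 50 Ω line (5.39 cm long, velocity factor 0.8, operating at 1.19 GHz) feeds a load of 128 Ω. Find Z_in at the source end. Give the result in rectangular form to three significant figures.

λ = v/f = 0.8·c / 1.19 GHz = 0.202 m
βl = 2π·l/λ = 2π × 0.267 = 96.2°
tan(βl) = tan(96.2°) = -9.19
Z_in = Z_0·(Z_L + jZ_0·tanβl)/(Z_0 + jZ_L·tanβl)
     = 50·(128 − j459)/(50 − j1180)

Z_in ≈ 19.7 + j4.6 Ω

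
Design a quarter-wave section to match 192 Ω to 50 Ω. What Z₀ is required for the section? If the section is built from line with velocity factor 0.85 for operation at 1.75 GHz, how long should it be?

Z_qwt ≈ 98 Ω; length ≈ 3.64 cm

Z_qwt = √(Z_0·R_L) = √(50 × 192) = √9600
λ = 0.85·c/f = 0.146 m, so l = λ/4 = 0.0364 m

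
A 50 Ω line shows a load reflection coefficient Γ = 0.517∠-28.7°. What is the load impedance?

Z_L = Z_0·(1 + Γ)/(1 − Γ) = 50·(1.45 − j0.248)/(0.547 + j0.248)

Z_L ≈ 102 − j68.9 Ω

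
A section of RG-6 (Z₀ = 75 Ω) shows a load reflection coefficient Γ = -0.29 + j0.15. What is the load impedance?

Z_L ≈ 39.7 + j13.3 Ω

Z_L = Z_0·(1 + Γ)/(1 − Γ) = 75·(0.71 + j0.15)/(1.29 − j0.15)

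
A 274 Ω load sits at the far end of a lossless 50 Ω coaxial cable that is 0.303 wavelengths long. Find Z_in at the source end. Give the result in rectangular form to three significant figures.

Z_in ≈ 10.2 + j16.7 Ω

βl = 2π × 0.303 = 109°
tan(βl) = tan(109°) = -2.89
Z_in = Z_0·(Z_L + jZ_0·tanβl)/(Z_0 + jZ_L·tanβl)
     = 50·(274 − j145)/(50 − j792)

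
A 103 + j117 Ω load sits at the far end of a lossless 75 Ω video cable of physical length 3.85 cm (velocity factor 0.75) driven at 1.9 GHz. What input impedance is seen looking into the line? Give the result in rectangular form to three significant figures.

Z_in ≈ 21 + j6.57 Ω

λ = v/f = 0.75·c / 1.9 GHz = 0.118 m
βl = 2π·l/λ = 2π × 0.325 = 117°
tan(βl) = tan(117°) = -1.96
Z_in = Z_0·(Z_L + jZ_0·tanβl)/(Z_0 + jZ_L·tanβl)
     = 75·(103 − j29.9)/(304 − j202)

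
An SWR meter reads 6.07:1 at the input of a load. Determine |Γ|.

|Γ| ≈ 0.717

|Γ| = (S − 1)/(S + 1) = (6.07 − 1)/(6.07 + 1) = 5.07/7.07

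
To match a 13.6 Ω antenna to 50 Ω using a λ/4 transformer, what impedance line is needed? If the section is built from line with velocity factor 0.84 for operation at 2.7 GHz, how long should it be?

Z_qwt ≈ 26.1 Ω; length ≈ 2.33 cm

Z_qwt = √(Z_0·R_L) = √(50 × 13.6) = √680
λ = 0.84·c/f = 0.0933 m, so l = λ/4 = 0.0233 m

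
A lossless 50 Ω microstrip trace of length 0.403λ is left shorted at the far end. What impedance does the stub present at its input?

Z_in ≈ −j34.9 Ω

βl = 2π × 0.403 = 145°
tan(βl) = -0.698
For a shorted stub, Z_in = jZ_0·tan(βl)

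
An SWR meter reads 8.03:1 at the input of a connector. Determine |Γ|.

|Γ| = (S − 1)/(S + 1) = (8.03 − 1)/(8.03 + 1) = 7.03/9.03

|Γ| ≈ 0.779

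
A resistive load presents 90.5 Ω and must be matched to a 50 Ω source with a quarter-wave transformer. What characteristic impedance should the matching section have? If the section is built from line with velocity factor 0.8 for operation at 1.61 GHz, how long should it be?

Z_qwt ≈ 67.3 Ω; length ≈ 3.73 cm

Z_qwt = √(Z_0·R_L) = √(50 × 90.5) = √4525
λ = 0.8·c/f = 0.149 m, so l = λ/4 = 0.0373 m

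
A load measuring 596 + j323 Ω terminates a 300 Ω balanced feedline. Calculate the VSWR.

Γ = (Z_L − Z_0)/(Z_L + Z_0) = (296 + j323)/(896 + j323)
|Γ| = 438/952 = 0.46
VSWR = (1 + |Γ|)/(1 − |Γ|) = 1.46/0.54

VSWR ≈ 2.7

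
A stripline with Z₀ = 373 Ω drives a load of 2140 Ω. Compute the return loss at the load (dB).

RL ≈ 3.06 dB

Γ = (2140 − 373)/(2140 + 373) = 0.703
RL = −20·log₁₀|Γ| = −20·log₁₀(0.703)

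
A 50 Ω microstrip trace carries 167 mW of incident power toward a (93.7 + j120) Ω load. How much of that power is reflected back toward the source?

|Γ| = |(43.7 + j120)/(143.7 + j120)| = 0.682
|Γ|² = 0.465
P_refl = |Γ|²·P_inc = 77.7 mW, P_del = (1 − |Γ|²)·P_inc = 89.3 mW

P_reflected ≈ 77.7 mW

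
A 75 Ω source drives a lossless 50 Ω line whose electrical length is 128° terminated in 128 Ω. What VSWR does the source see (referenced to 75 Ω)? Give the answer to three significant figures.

tan(βl) = -1.28
Z_in = Z_0·(Z_L + jZ_0·tanβl)/(Z_0 + jZ_L·tanβl) = 28.8 + j30.3 Ω
Γ_s = (Z_in − Z_s)/(Z_in + Z_s) = (-46.2 + j30.3)/(104 + j30.3), |Γ_s| = 0.511
VSWR = (1 + |Γ_s|)/(1 − |Γ_s|)

VSWR ≈ 3.09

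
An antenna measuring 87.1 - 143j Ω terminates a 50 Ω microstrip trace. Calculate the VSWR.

VSWR ≈ 6.87

Γ = (Z_L − Z_0)/(Z_L + Z_0) = (37.1 − j143)/(137.1 − j143)
|Γ| = 148/198 = 0.746
VSWR = (1 + |Γ|)/(1 − |Γ|) = 1.75/0.254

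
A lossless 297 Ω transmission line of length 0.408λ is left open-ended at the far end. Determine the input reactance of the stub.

X_in ≈ 455 Ω (inductive)

βl = 2π × 0.408 = 147°
tan(βl) = -0.652
For an open-ended stub, Z_in = −jZ_0·cot(βl) = −jZ_0/tan(βl)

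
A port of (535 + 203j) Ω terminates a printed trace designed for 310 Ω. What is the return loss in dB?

Γ = (225 + j203)/(845 + j203), |Γ| = 0.349
RL = −20·log₁₀|Γ| = −20·log₁₀(0.349)

RL ≈ 9.15 dB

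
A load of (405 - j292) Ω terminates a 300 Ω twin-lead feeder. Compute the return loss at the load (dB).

RL ≈ 7.82 dB

Γ = (105 − j292)/(705 − j292), |Γ| = 0.407
RL = −20·log₁₀|Γ| = −20·log₁₀(0.407)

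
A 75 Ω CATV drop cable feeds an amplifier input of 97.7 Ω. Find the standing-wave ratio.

VSWR ≈ 1.3

Γ = (97.7 − 75)/(97.7 + 75) = 0.131
VSWR = (1 + 0.131)/(1 − 0.131)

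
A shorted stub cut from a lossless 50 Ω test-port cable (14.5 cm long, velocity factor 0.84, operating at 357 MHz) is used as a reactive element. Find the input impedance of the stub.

λ = v/f = 0.84·c / 357 MHz = 0.706 m
βl = 2π·l/λ = 2π × 0.205 = 73.9°
tan(βl) = 3.48
For a shorted stub, Z_in = jZ_0·tan(βl)

Z_in ≈ +j174 Ω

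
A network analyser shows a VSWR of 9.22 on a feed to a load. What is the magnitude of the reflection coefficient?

|Γ| ≈ 0.804

|Γ| = (S − 1)/(S + 1) = (9.22 − 1)/(9.22 + 1) = 8.22/10.2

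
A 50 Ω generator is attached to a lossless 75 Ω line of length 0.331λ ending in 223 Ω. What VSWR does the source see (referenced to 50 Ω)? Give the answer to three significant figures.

VSWR ≈ 2.63

βl = 2π × 0.331 = 119°
tan(βl) = -1.79
Z_in = Z_0·(Z_L + jZ_0·tanβl)/(Z_0 + jZ_L·tanβl) = 32 + j35.9 Ω
Γ_s = (Z_in − Z_s)/(Z_in + Z_s) = (-18 + j35.9)/(82 + j35.9), |Γ_s| = 0.449
VSWR = (1 + |Γ_s|)/(1 − |Γ_s|)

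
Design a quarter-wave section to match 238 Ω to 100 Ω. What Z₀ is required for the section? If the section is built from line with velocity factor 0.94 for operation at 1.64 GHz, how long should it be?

Z_qwt ≈ 154 Ω; length ≈ 4.3 cm

Z_qwt = √(Z_0·R_L) = √(100 × 238) = √23800
λ = 0.94·c/f = 0.172 m, so l = λ/4 = 0.043 m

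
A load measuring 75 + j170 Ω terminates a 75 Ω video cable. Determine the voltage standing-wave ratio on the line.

Γ = (Z_L − Z_0)/(Z_L + Z_0) = (0 + j170)/(150 + j170)
|Γ| = 170/227 = 0.75
VSWR = (1 + |Γ|)/(1 − |Γ|) = 1.75/0.25

VSWR ≈ 6.99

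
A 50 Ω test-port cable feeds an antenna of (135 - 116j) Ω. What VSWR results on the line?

Γ = (Z_L − Z_0)/(Z_L + Z_0) = (85 − j116)/(185 − j116)
|Γ| = 144/218 = 0.659
VSWR = (1 + |Γ|)/(1 − |Γ|) = 1.66/0.341

VSWR ≈ 4.86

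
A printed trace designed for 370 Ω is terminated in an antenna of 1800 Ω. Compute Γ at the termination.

Γ = (Z_L − Z_0)/(Z_L + Z_0) = (1800 − 370)/(1800 + 370) = 1430/2170

Γ = 0.659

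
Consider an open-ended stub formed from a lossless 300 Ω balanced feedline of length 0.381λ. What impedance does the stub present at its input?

βl = 2π × 0.381 = 137°
tan(βl) = -0.927
For an open-ended stub, Z_in = −jZ_0·cot(βl) = −jZ_0/tan(βl)

Z_in ≈ +j324 Ω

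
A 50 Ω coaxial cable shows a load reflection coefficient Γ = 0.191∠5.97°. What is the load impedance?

Z_L = Z_0·(1 + Γ)/(1 − Γ) = 50·(1.19 + j0.0199)/(0.81 − j0.0199)

Z_L ≈ 73.4 + j3.03 Ω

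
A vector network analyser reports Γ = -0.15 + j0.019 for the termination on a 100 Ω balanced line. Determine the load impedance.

Z_L = Z_0·(1 + Γ)/(1 − Γ) = 100·(0.85 + j0.019)/(1.15 − j0.019)

Z_L ≈ 73.9 + j2.87 Ω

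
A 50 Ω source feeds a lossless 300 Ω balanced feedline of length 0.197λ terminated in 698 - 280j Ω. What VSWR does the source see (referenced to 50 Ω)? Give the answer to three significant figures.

VSWR ≈ 2.62

βl = 2π × 0.197 = 70.9°
tan(βl) = 2.89
Z_in = Z_0·(Z_L + jZ_0·tanβl)/(Z_0 + jZ_L·tanβl) = 111 − j42.8 Ω
Γ_s = (Z_in − Z_s)/(Z_in + Z_s) = (60.9 − j42.8)/(161 − j42.8), |Γ_s| = 0.447
VSWR = (1 + |Γ_s|)/(1 − |Γ_s|)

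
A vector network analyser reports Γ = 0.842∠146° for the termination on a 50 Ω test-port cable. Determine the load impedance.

Z_L ≈ 4.69 + j15.2 Ω

Z_L = Z_0·(1 + Γ)/(1 − Γ) = 50·(0.302 + j0.471)/(1.7 − j0.471)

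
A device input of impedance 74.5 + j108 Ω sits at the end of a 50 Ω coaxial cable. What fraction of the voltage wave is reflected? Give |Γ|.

|Γ| ≈ 0.672

Γ = (Z_L − Z_0)/(Z_L + Z_0) = (24.5 + j108)/(124.5 + j108)
|Γ| = 111/165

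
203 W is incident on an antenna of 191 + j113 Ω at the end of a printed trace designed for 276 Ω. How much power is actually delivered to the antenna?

|Γ| = |(-85 + j113)/(467 + j113)| = 0.294
|Γ|² = 0.0866
P_refl = |Γ|²·P_inc = 17.6 W, P_del = (1 − |Γ|²)·P_inc = 185 W

P_delivered ≈ 185 W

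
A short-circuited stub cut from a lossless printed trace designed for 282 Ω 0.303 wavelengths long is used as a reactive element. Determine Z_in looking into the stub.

Z_in ≈ −j815 Ω

βl = 2π × 0.303 = 109°
tan(βl) = -2.89
For a short-circuited stub, Z_in = jZ_0·tan(βl)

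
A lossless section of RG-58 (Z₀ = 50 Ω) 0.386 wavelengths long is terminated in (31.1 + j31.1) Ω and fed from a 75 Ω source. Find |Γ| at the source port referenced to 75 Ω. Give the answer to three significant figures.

|Γ| ≈ 0.571

βl = 2π × 0.386 = 139°
tan(βl) = -0.871
Z_in = Z_0·(Z_L + jZ_0·tanβl)/(Z_0 + jZ_L·tanβl) = 20.5 − j0.867 Ω
Γ_s = (Z_in − Z_s)/(Z_in + Z_s) = (-54.5 − j0.867)/(95.5 − j0.867), |Γ_s| = 0.571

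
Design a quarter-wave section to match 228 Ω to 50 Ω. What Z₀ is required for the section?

Z_qwt ≈ 107 Ω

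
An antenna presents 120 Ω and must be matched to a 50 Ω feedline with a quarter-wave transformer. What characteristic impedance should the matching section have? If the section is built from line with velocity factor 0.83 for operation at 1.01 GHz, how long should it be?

Z_qwt ≈ 77.5 Ω; length ≈ 6.16 cm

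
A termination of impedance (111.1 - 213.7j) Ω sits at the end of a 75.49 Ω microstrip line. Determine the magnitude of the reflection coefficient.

|Γ| ≈ 0.764

Γ = (Z_L − Z_0)/(Z_L + Z_0) = (35.61 − j213.7)/(186.6 − j213.7)
|Γ| = 217/284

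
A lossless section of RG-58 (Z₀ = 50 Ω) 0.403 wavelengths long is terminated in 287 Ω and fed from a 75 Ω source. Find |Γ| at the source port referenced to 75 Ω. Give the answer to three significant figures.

|Γ| ≈ 0.689

βl = 2π × 0.403 = 145°
tan(βl) = -0.698
Z_in = Z_0·(Z_L + jZ_0·tanβl)/(Z_0 + jZ_L·tanβl) = 25 + j65.4 Ω
Γ_s = (Z_in − Z_s)/(Z_in + Z_s) = (-50 + j65.4)/(100 + j65.4), |Γ_s| = 0.689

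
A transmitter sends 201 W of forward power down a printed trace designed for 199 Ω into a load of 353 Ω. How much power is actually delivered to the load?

Γ = (353 − 199)/(353 + 199) = 0.279
|Γ|² = 0.0778
P_refl = |Γ|²·P_inc = 15.6 W, P_del = (1 − |Γ|²)·P_inc = 185 W

P_delivered ≈ 185 W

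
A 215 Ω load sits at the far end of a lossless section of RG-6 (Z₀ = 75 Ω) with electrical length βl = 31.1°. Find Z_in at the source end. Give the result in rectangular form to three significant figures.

tan(βl) = tan(31.1°) = 0.603
Z_in = Z_0·(Z_L + jZ_0·tanβl)/(Z_0 + jZ_L·tanβl)
     = 75·(215 + j45.2)/(75 + j130)

Z_in ≈ 73.5 − j81.8 Ω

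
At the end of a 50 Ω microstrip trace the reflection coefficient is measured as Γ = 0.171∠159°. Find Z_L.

Z_L = Z_0·(1 + Γ)/(1 − Γ) = 50·(0.84 + j0.0613)/(1.16 − j0.0613)

Z_L ≈ 36 + j4.54 Ω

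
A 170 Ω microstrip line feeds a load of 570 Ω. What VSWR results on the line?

VSWR ≈ 3.35

For a purely resistive load, VSWR = R_L/Z_0 or Z_0/R_L (whichever > 1) = 570/170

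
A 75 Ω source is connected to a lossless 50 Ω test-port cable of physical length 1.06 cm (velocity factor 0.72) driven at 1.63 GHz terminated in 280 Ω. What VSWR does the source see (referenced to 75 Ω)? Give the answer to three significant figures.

VSWR ≈ 4.84

λ = v/f = 0.72·c / 1.63 GHz = 0.133 m
βl = 2π·l/λ = 2π × 0.08 = 28.8°
tan(βl) = 0.55
Z_in = Z_0·(Z_L + jZ_0·tanβl)/(Z_0 + jZ_L·tanβl) = 34.8 − j79.7 Ω
Γ_s = (Z_in − Z_s)/(Z_in + Z_s) = (-40.2 − j79.7)/(110 − j79.7), |Γ_s| = 0.658
VSWR = (1 + |Γ_s|)/(1 − |Γ_s|)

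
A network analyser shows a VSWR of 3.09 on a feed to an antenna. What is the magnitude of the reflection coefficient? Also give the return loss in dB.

|Γ| = (S − 1)/(S + 1) = (3.09 − 1)/(3.09 + 1) = 2.09/4.09
RL = −20·log₁₀|Γ| = −20·log₁₀(0.511)

|Γ| ≈ 0.511; return loss ≈ 5.83 dB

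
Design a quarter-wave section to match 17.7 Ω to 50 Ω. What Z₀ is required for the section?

Z_qwt ≈ 29.7 Ω

Z_qwt = √(Z_0·R_L) = √(50 × 17.7) = √885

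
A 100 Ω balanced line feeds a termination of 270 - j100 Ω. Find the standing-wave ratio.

Γ = (Z_L − Z_0)/(Z_L + Z_0) = (170 − j100)/(370 − j100)
|Γ| = 197/383 = 0.515
VSWR = (1 + |Γ|)/(1 − |Γ|) = 1.51/0.485

VSWR ≈ 3.12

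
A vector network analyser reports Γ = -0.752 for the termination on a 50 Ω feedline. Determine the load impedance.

Z_L = Z_0·(1 + Γ)/(1 − Γ) = 50·(0.248)/(1.75)

Z_L ≈ 7.08 Ω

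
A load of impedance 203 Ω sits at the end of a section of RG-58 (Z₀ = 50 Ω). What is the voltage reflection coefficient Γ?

Γ = (Z_L − Z_0)/(Z_L + Z_0) = (203 − 50)/(203 + 50) = 153/253

Γ = 0.605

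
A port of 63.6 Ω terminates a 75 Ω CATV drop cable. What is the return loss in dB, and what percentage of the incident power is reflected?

Γ = (63.6 − 75)/(63.6 + 75) = -0.0823
RL = −20·log₁₀(0.0823) = 21.7 dB
P_refl/P_inc = |Γ|² = 0.00677

RL ≈ 21.7 dB; 0.677% of incident power reflected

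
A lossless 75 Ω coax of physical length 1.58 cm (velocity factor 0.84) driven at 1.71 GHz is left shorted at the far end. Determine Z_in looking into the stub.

λ = v/f = 0.84·c / 1.71 GHz = 0.147 m
βl = 2π·l/λ = 2π × 0.107 = 38.6°
tan(βl) = 0.798
For a shorted stub, Z_in = jZ_0·tan(βl)

Z_in ≈ +j59.9 Ω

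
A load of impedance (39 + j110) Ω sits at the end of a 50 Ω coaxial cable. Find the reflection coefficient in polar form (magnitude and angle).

Γ ≈ 0.781 ∠ 44.7°

Γ = (Z_L − Z_0)/(Z_L + Z_0) = (-11 + j110)/(89 + j110)
|Γ| = 111/141 = 0.781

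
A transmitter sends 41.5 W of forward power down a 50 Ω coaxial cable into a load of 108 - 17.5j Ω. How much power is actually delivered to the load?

|Γ| = |(58 − j17.5)/(158 − j17.5)| = 0.381
|Γ|² = 0.145
P_refl = |Γ|²·P_inc = 6.03 W, P_del = (1 − |Γ|²)·P_inc = 35.5 W

P_delivered ≈ 35.5 W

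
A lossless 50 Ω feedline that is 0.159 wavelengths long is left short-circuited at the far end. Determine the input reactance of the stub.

βl = 2π × 0.159 = 57.2°
tan(βl) = 1.55
For a short-circuited stub, Z_in = jZ_0·tan(βl)

X_in ≈ 77.7 Ω (inductive)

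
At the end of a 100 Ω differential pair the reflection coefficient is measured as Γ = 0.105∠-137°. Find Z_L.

Z_L ≈ 84.9 − j12.3 Ω

Z_L = Z_0·(1 + Γ)/(1 − Γ) = 100·(0.923 − j0.0716)/(1.08 + j0.0716)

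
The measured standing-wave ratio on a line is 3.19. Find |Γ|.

|Γ| = (S − 1)/(S + 1) = (3.19 − 1)/(3.19 + 1) = 2.19/4.19

|Γ| ≈ 0.523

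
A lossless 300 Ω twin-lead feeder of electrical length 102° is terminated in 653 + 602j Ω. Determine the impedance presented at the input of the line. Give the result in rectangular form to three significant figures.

tan(βl) = tan(102°) = -4.7
Z_in = Z_0·(Z_L + jZ_0·tanβl)/(Z_0 + jZ_L·tanβl)
     = 300·(653 − j809)/(3130 − j3070)

Z_in ≈ 70.6 − j8.25 Ω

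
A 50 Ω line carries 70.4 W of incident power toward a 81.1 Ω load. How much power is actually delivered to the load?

Γ = (81.1 − 50)/(81.1 + 50) = 0.237
|Γ|² = 0.0563
P_refl = |Γ|²·P_inc = 3.96 W, P_del = (1 − |Γ|²)·P_inc = 66.4 W

P_delivered ≈ 66.4 W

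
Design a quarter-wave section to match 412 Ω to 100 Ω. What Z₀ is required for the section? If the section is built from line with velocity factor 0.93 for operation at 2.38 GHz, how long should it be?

Z_qwt = √(Z_0·R_L) = √(100 × 412) = √41200
λ = 0.93·c/f = 0.117 m, so l = λ/4 = 0.0293 m

Z_qwt ≈ 203 Ω; length ≈ 2.93 cm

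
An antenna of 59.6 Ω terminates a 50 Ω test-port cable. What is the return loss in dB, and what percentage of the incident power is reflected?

Γ = (59.6 − 50)/(59.6 + 50) = 0.0876
RL = −20·log₁₀(0.0876) = 21.2 dB
P_refl/P_inc = |Γ|² = 0.00767

RL ≈ 21.2 dB; 0.767% of incident power reflected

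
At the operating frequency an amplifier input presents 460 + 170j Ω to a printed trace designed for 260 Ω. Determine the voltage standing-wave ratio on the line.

VSWR ≈ 2.1

Γ = (Z_L − Z_0)/(Z_L + Z_0) = (200 + j170)/(720 + j170)
|Γ| = 262/740 = 0.355
VSWR = (1 + |Γ|)/(1 − |Γ|) = 1.35/0.645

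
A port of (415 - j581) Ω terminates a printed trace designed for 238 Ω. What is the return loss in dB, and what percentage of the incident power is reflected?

RL ≈ 3.16 dB; 48.3% of incident power reflected

Γ = (177 − j581)/(653 − j581), |Γ| = 0.695
RL = −20·log₁₀(0.695) = 3.16 dB
P_refl/P_inc = |Γ|² = 0.483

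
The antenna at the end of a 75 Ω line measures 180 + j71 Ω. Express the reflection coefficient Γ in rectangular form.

Γ ≈ 0.454 + j0.152

Γ = (Z_L − Z_0)/(Z_L + Z_0) = (105 + j71)/(255 + j71)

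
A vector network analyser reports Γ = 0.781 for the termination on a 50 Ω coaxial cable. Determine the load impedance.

Z_L ≈ 407 Ω

Z_L = Z_0·(1 + Γ)/(1 − Γ) = 50·(1.78)/(0.219)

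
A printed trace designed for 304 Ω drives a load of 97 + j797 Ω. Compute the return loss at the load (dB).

Γ = (-207 + j797)/(401 + j797), |Γ| = 0.923
RL = −20·log₁₀|Γ| = −20·log₁₀(0.923)

RL ≈ 0.697 dB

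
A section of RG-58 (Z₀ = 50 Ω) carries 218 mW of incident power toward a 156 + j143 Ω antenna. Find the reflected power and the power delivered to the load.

P_reflected ≈ 110 mW; P_delivered ≈ 108 mW

|Γ| = |(106 + j143)/(206 + j143)| = 0.71
|Γ|² = 0.504
P_refl = |Γ|²·P_inc = 110 mW, P_del = (1 − |Γ|²)·P_inc = 108 mW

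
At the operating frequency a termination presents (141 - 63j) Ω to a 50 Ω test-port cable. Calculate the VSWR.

VSWR ≈ 3.45

Γ = (Z_L − Z_0)/(Z_L + Z_0) = (91 − j63)/(191 − j63)
|Γ| = 111/201 = 0.55
VSWR = (1 + |Γ|)/(1 − |Γ|) = 1.55/0.45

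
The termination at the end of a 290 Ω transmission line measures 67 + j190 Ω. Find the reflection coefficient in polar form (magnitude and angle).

Γ ≈ 0.724 ∠ 112°

Γ = (Z_L − Z_0)/(Z_L + Z_0) = (-223 + j190)/(357 + j190)
|Γ| = 293/404 = 0.724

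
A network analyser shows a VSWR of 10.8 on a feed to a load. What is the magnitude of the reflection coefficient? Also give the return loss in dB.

|Γ| = (S − 1)/(S + 1) = (10.8 − 1)/(10.8 + 1) = 9.8/11.8
RL = −20·log₁₀|Γ| = −20·log₁₀(0.831)

|Γ| ≈ 0.831; return loss ≈ 1.61 dB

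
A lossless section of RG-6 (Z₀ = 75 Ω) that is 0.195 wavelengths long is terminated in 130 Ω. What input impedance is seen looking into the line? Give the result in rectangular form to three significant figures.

βl = 2π × 0.195 = 70.2°
tan(βl) = tan(70.2°) = 2.78
Z_in = Z_0·(Z_L + jZ_0·tanβl)/(Z_0 + jZ_L·tanβl)
     = 75·(130 + j208)/(75 + j361)

Z_in ≈ 46.9 − j17.3 Ω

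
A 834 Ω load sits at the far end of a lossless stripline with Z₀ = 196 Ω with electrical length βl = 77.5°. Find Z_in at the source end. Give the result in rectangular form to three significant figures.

Z_in ≈ 48.2 − j40.9 Ω

tan(βl) = tan(77.5°) = 4.51
Z_in = Z_0·(Z_L + jZ_0·tanβl)/(Z_0 + jZ_L·tanβl)
     = 196·(834 + j884)/(196 + j3760)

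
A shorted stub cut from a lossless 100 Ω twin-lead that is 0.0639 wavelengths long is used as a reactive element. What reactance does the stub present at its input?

X_in ≈ 42.5 Ω (inductive)

βl = 2π × 0.0639 = 23°
tan(βl) = 0.425
For a shorted stub, Z_in = jZ_0·tan(βl)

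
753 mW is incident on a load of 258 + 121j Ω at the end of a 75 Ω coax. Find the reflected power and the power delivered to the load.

P_reflected ≈ 289 mW; P_delivered ≈ 464 mW

|Γ| = |(183 + j121)/(333 + j121)| = 0.619
|Γ|² = 0.383
P_refl = |Γ|²·P_inc = 289 mW, P_del = (1 − |Γ|²)·P_inc = 464 mW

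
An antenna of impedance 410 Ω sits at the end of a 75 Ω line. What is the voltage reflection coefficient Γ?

Γ = 0.691

Γ = (Z_L − Z_0)/(Z_L + Z_0) = (410 − 75)/(410 + 75) = 335/485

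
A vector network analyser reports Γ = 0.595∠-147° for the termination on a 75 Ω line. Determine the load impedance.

Z_L = Z_0·(1 + Γ)/(1 − Γ) = 75·(0.501 − j0.324)/(1.5 + j0.324)

Z_L ≈ 20.6 − j20.7 Ω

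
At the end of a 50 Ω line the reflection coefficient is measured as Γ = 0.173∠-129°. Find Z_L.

Z_L = Z_0·(1 + Γ)/(1 − Γ) = 50·(0.891 − j0.134)/(1.11 + j0.134)

Z_L ≈ 38.9 − j10.8 Ω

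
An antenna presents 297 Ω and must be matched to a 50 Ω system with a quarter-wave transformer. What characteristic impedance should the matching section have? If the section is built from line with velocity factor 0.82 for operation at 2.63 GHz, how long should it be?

Z_qwt = √(Z_0·R_L) = √(50 × 297) = √14850
λ = 0.82·c/f = 0.0935 m, so l = λ/4 = 0.0234 m

Z_qwt ≈ 122 Ω; length ≈ 2.34 cm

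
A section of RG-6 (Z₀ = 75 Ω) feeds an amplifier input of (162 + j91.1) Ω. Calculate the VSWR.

VSWR ≈ 2.97

Γ = (Z_L − Z_0)/(Z_L + Z_0) = (87 + j91.1)/(237 + j91.1)
|Γ| = 126/254 = 0.496
VSWR = (1 + |Γ|)/(1 − |Γ|) = 1.5/0.504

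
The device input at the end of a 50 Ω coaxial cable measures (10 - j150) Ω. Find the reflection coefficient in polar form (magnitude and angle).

Γ = (Z_L − Z_0)/(Z_L + Z_0) = (-40 − j150)/(60 − j150)
|Γ| = 155/162 = 0.961

Γ ≈ 0.961 ∠ -36.7°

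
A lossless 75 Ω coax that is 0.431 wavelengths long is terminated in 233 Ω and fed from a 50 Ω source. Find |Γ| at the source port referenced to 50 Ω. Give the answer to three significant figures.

βl = 2π × 0.431 = 155°
tan(βl) = -0.463
Z_in = Z_0·(Z_L + jZ_0·tanβl)/(Z_0 + jZ_L·tanβl) = 92.2 + j97.9 Ω
Γ_s = (Z_in − Z_s)/(Z_in + Z_s) = (42.2 + j97.9)/(142 + j97.9), |Γ_s| = 0.617

|Γ| ≈ 0.617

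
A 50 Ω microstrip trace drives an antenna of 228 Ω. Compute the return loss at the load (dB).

Γ = (228 − 50)/(228 + 50) = 0.64
RL = −20·log₁₀|Γ| = −20·log₁₀(0.64)

RL ≈ 3.87 dB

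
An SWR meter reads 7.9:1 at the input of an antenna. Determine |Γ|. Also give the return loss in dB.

|Γ| = (S − 1)/(S + 1) = (7.9 − 1)/(7.9 + 1) = 6.9/8.9
RL = −20·log₁₀|Γ| = −20·log₁₀(0.775)

|Γ| ≈ 0.775; return loss ≈ 2.21 dB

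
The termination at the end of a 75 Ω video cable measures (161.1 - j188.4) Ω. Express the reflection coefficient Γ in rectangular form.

Γ ≈ 0.612 − j0.31

Γ = (Z_L − Z_0)/(Z_L + Z_0) = (86.1 − j188.4)/(236.1 − j188.4)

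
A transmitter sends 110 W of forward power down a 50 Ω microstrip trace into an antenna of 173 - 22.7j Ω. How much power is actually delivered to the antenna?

P_delivered ≈ 75.7 W

|Γ| = |(123 − j22.7)/(223 − j22.7)| = 0.558
|Γ|² = 0.311
P_refl = |Γ|²·P_inc = 34.3 W, P_del = (1 − |Γ|²)·P_inc = 75.7 W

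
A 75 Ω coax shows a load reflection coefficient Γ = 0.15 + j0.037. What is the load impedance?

Z_L = Z_0·(1 + Γ)/(1 − Γ) = 75·(1.15 + j0.037)/(0.85 − j0.037)

Z_L ≈ 101 + j7.67 Ω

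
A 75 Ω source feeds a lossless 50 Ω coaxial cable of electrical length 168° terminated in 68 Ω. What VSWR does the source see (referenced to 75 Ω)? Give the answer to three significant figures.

VSWR ≈ 1.2

tan(βl) = -0.213
Z_in = Z_0·(Z_L + jZ_0·tanβl)/(Z_0 + jZ_L·tanβl) = 65.6 + j8.33 Ω
Γ_s = (Z_in − Z_s)/(Z_in + Z_s) = (-9.41 + j8.33)/(141 + j8.33), |Γ_s| = 0.0892
VSWR = (1 + |Γ_s|)/(1 − |Γ_s|)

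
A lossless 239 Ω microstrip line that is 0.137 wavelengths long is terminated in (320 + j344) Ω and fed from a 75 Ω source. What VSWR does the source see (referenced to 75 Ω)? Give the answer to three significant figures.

βl = 2π × 0.137 = 49.3°
tan(βl) = 1.16
Z_in = Z_0·(Z_L + jZ_0·tanβl)/(Z_0 + jZ_L·tanβl) = 261 − j319 Ω
Γ_s = (Z_in − Z_s)/(Z_in + Z_s) = (186 − j319)/(336 − j319), |Γ_s| = 0.797
VSWR = (1 + |Γ_s|)/(1 − |Γ_s|)

VSWR ≈ 8.84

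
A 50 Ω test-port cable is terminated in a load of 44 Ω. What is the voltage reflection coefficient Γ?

Γ = (Z_L − Z_0)/(Z_L + Z_0) = (44 − 50)/(44 + 50) = -6/94

Γ = -0.0638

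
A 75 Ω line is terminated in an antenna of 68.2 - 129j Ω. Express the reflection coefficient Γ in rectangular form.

Γ = (Z_L − Z_0)/(Z_L + Z_0) = (-6.8 − j129)/(143.2 − j129)

Γ ≈ 0.422 − j0.521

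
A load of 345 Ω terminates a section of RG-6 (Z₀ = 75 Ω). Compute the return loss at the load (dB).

RL ≈ 3.84 dB

Γ = (345 − 75)/(345 + 75) = 0.643
RL = −20·log₁₀|Γ| = −20·log₁₀(0.643)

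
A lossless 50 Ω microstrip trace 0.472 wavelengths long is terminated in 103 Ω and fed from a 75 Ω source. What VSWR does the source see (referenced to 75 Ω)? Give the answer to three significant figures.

βl = 2π × 0.472 = 170°
tan(βl) = -0.178
Z_in = Z_0·(Z_L + jZ_0·tanβl)/(Z_0 + jZ_L·tanβl) = 93.7 + j25.4 Ω
Γ_s = (Z_in − Z_s)/(Z_in + Z_s) = (18.7 + j25.4)/(169 + j25.4), |Γ_s| = 0.185
VSWR = (1 + |Γ_s|)/(1 − |Γ_s|)

VSWR ≈ 1.45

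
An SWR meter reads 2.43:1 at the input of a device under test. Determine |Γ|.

|Γ| = (S − 1)/(S + 1) = (2.43 − 1)/(2.43 + 1) = 1.43/3.43

|Γ| ≈ 0.417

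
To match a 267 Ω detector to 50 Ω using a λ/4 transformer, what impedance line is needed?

Z_qwt ≈ 116 Ω

Z_qwt = √(Z_0·R_L) = √(50 × 267) = √13350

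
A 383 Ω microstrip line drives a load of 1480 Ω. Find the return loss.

Γ = (1480 − 383)/(1480 + 383) = 0.589
RL = −20·log₁₀|Γ| = −20·log₁₀(0.589)

RL ≈ 4.6 dB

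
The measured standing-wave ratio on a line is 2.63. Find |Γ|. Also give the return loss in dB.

|Γ| ≈ 0.449; return loss ≈ 6.95 dB

|Γ| = (S − 1)/(S + 1) = (2.63 − 1)/(2.63 + 1) = 1.63/3.63
RL = −20·log₁₀|Γ| = −20·log₁₀(0.449)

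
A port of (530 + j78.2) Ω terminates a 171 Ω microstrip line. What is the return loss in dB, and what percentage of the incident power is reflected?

Γ = (359 + j78.2)/(701 + j78.2), |Γ| = 0.521
RL = −20·log₁₀(0.521) = 5.66 dB
P_refl/P_inc = |Γ|² = 0.271

RL ≈ 5.66 dB; 27.1% of incident power reflected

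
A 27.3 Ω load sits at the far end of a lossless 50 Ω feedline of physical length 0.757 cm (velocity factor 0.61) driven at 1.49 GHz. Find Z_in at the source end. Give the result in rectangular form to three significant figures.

Z_in ≈ 30.3 + j13.6 Ω

λ = v/f = 0.61·c / 1.49 GHz = 0.123 m
βl = 2π·l/λ = 2π × 0.0616 = 22.2°
tan(βl) = tan(22.2°) = 0.408
Z_in = Z_0·(Z_L + jZ_0·tanβl)/(Z_0 + jZ_L·tanβl)
     = 50·(27.3 + j20.4)/(50 + j11.1)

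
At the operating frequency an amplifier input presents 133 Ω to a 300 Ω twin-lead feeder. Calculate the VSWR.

VSWR ≈ 2.26

Γ = (133 − 300)/(133 + 300) = -0.386
VSWR = (1 + 0.386)/(1 − 0.386)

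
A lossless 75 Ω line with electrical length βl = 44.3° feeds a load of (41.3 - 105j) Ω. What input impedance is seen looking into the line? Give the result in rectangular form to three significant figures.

Z_in ≈ 13.7 − j16.6 Ω

tan(βl) = tan(44.3°) = 0.976
Z_in = Z_0·(Z_L + jZ_0·tanβl)/(Z_0 + jZ_L·tanβl)
     = 75·(41.3 − j31.8)/(177 + j40.3)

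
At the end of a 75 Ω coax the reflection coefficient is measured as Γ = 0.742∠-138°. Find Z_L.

Z_L ≈ 12.7 − j28.1 Ω

Z_L = Z_0·(1 + Γ)/(1 − Γ) = 75·(0.449 − j0.496)/(1.55 + j0.496)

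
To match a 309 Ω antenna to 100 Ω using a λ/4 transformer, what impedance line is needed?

Z_qwt = √(Z_0·R_L) = √(100 × 309) = √30900

Z_qwt ≈ 176 Ω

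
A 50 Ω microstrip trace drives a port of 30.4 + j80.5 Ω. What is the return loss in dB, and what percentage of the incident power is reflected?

Γ = (-19.6 + j80.5)/(80.4 + j80.5), |Γ| = 0.728
RL = −20·log₁₀(0.728) = 2.75 dB
P_refl/P_inc = |Γ|² = 0.53

RL ≈ 2.75 dB; 53% of incident power reflected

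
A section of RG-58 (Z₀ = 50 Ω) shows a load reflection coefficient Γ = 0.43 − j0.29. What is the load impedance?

Z_L ≈ 89.4 − j70.9 Ω

Z_L = Z_0·(1 + Γ)/(1 − Γ) = 50·(1.43 − j0.29)/(0.57 + j0.29)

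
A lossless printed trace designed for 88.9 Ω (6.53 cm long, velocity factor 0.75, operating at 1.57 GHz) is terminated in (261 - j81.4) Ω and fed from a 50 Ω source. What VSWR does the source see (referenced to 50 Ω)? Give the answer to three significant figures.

VSWR ≈ 5.68

λ = v/f = 0.75·c / 1.57 GHz = 0.143 m
βl = 2π·l/λ = 2π × 0.456 = 164°
tan(βl) = -0.286
Z_in = Z_0·(Z_L + jZ_0·tanβl)/(Z_0 + jZ_L·tanβl) = 226 + j112 Ω
Γ_s = (Z_in − Z_s)/(Z_in + Z_s) = (176 + j112)/(276 + j112), |Γ_s| = 0.701
VSWR = (1 + |Γ_s|)/(1 − |Γ_s|)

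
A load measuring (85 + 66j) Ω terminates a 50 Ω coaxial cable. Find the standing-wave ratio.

Γ = (Z_L − Z_0)/(Z_L + Z_0) = (35 + j66)/(135 + j66)
|Γ| = 74.7/150 = 0.497
VSWR = (1 + |Γ|)/(1 − |Γ|) = 1.5/0.503

VSWR ≈ 2.98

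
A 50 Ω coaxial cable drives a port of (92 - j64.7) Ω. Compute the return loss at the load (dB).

Γ = (42 − j64.7)/(142 − j64.7), |Γ| = 0.494
RL = −20·log₁₀|Γ| = −20·log₁₀(0.494)

RL ≈ 6.12 dB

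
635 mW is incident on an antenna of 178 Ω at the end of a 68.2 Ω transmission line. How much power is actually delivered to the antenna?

P_delivered ≈ 509 mW

Γ = (178 − 68.2)/(178 + 68.2) = 0.446
|Γ|² = 0.199
P_refl = |Γ|²·P_inc = 126 mW, P_del = (1 − |Γ|²)·P_inc = 509 mW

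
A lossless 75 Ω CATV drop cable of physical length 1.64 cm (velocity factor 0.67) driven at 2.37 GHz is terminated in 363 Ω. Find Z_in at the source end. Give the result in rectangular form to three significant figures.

λ = v/f = 0.67·c / 2.37 GHz = 0.0848 m
βl = 2π·l/λ = 2π × 0.193 = 69.6°
tan(βl) = tan(69.6°) = 2.69
Z_in = Z_0·(Z_L + jZ_0·tanβl)/(Z_0 + jZ_L·tanβl)
     = 75·(363 + j202)/(75 + j977)

Z_in ≈ 17.5 − j26.5 Ω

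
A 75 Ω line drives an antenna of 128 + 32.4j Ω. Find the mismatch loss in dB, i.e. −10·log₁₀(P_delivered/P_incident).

mismatch loss ≈ 0.416 dB

Γ = (53 + j32.4)/(203 + j32.4), |Γ| = 0.302
|Γ|² = 0.0913, so P_del/P_inc = 1 − |Γ|² = 0.909
ML = −10·log₁₀(1 − |Γ|²)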